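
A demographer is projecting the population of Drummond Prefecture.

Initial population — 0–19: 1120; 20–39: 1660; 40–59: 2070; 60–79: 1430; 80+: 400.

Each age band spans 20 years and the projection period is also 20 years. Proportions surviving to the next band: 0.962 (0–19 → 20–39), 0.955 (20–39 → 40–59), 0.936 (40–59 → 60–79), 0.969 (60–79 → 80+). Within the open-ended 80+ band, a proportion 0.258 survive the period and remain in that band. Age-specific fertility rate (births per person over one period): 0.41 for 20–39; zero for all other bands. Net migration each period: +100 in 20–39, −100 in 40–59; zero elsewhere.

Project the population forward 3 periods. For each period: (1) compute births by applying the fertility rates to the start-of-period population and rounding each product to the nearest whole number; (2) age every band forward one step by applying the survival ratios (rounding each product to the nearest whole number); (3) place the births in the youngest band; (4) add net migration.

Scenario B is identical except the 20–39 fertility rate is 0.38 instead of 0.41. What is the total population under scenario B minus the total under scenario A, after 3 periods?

After projecting period 1:
Births: 1660 × 0.41 = 681
20–39: 1120 × 0.962 = 1077
40–59: 1660 × 0.955 = 1585
60–79: 2070 × 0.936 = 1938
80+: 1430 × 0.969 + 400 × 0.258 = 1386 + 103 = 1489
Net migration: 20–39 + 100 → 1177; 40–59 − 100 → 1485
Giving 681 / 1177 / 1485 / 1938 / 1489.
After projecting period 2:
Births: 1177 × 0.41 = 483
20–39: 681 × 0.962 = 655
40–59: 1177 × 0.955 = 1124
60–79: 1485 × 0.936 = 1390
80+: 1938 × 0.969 + 1489 × 0.258 = 1878 + 384 = 2262
Net migration: 20–39 + 100 → 755; 40–59 − 100 → 1024
Giving 483 / 755 / 1024 / 1390 / 2262.
After projecting period 3:
Births: 755 × 0.41 = 310
20–39: 483 × 0.962 = 465
40–59: 755 × 0.955 = 721
60–79: 1024 × 0.936 = 958
80+: 1390 × 0.969 + 2262 × 0.258 = 1347 + 584 = 1931
Net migration: 20–39 + 100 → 565; 40–59 − 100 → 621
Giving 310 / 565 / 621 / 958 / 1931.
Scenario A total after 3 periods: 4385
Scenario B projection —
After projecting period 1:
Births: 1660 × 0.38 = 631
20–39: 1120 × 0.962 = 1077
40–59: 1660 × 0.955 = 1585
60–79: 2070 × 0.936 = 1938
80+: 1430 × 0.969 + 400 × 0.258 = 1386 + 103 = 1489
Net migration: 20–39 + 100 → 1177; 40–59 − 100 → 1485
Giving 631 / 1177 / 1485 / 1938 / 1489.
After projecting period 2:
Births: 1177 × 0.38 = 447
20–39: 631 × 0.962 = 607
40–59: 1177 × 0.955 = 1124
60–79: 1485 × 0.936 = 1390
80+: 1938 × 0.969 + 1489 × 0.258 = 1878 + 384 = 2262
Net migration: 20–39 + 100 → 707; 40–59 − 100 → 1024
Giving 447 / 707 / 1024 / 1390 / 2262.
After projecting period 3:
Births: 707 × 0.38 = 269
20–39: 447 × 0.962 = 430
40–59: 707 × 0.955 = 675
60–79: 1024 × 0.936 = 958
80+: 1390 × 0.969 + 2262 × 0.258 = 1347 + 584 = 1931
Net migration: 20–39 + 100 → 530; 40–59 − 100 → 575
Giving 269 / 530 / 575 / 958 / 1931.
Scenario B total after 3 periods: 4263
Difference B − A = 4263 − 4385 = -122

-122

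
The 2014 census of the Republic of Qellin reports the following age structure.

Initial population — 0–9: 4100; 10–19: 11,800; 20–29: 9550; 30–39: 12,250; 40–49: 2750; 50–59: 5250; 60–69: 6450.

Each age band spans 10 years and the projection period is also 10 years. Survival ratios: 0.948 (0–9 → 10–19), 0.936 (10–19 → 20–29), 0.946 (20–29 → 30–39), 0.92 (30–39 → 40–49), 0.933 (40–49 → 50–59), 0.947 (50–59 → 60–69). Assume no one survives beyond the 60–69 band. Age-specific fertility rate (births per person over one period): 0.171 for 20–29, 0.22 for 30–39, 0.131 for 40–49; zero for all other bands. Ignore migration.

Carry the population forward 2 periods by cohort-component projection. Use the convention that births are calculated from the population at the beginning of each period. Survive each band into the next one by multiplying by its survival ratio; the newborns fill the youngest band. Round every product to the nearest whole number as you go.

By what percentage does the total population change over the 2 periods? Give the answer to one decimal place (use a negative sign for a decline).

-13.4

Numbering the groups 1..7 from youngest to oldest:
[period 1]
Births: 9550 * 0.171 = 1633  |  12250 * 0.22 = 2695  |  2750 * 0.131 = 360 → 4688
Group 2: 4100 * 0.948 = 3887
Group 3: 11800 * 0.936 = 11045
Group 4: 9550 * 0.946 = 9034
Group 5: 12250 * 0.92 = 11270
Group 6: 2750 * 0.933 = 2566
Group 7: 5250 * 0.947 = 4972
End of period: [4688, 3887, 11045, 9034, 11270, 2566, 4972]
[period 2]
Births: 11045 * 0.171 = 1889  |  9034 * 0.22 = 1987  |  11270 * 0.131 = 1476 → 5352
Group 2: 4688 * 0.948 = 4444
Group 3: 3887 * 0.936 = 3638
Group 4: 11045 * 0.946 = 10449
Group 5: 9034 * 0.92 = 8311
Group 6: 11270 * 0.933 = 10515
Group 7: 2566 * 0.947 = 2430
End of period: [5352, 4444, 3638, 10449, 8311, 10515, 2430]
Total: 52150 → 45139; change = -7011; percentage change = -13.4%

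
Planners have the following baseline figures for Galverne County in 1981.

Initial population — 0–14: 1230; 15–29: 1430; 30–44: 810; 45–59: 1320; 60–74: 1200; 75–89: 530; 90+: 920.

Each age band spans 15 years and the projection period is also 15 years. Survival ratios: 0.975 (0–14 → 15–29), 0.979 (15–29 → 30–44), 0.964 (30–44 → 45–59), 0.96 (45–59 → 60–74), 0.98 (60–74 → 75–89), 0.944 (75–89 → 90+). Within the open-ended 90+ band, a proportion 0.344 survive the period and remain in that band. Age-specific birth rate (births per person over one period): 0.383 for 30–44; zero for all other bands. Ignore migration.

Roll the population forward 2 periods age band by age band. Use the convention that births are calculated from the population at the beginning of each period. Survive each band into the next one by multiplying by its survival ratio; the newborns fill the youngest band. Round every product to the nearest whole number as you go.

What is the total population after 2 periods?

— Period 1 —
Births: 810 × 0.383 = 310
15–29: 1230 × 0.975 = 1199
30–44: 1430 × 0.979 = 1400
45–59: 810 × 0.964 = 781
60–74: 1320 × 0.96 = 1267
75–89: 1200 × 0.98 = 1176
90+: 530 × 0.944 + 920 × 0.344 = 500 + 316 = 816
Giving 310 / 1199 / 1400 / 781 / 1267 / 1176 / 816.
— Period 2 —
Births: 1400 × 0.383 = 536
15–29: 310 × 0.975 = 302
30–44: 1199 × 0.979 = 1174
45–59: 1400 × 0.964 = 1350
60–74: 781 × 0.96 = 750
75–89: 1267 × 0.98 = 1242
90+: 1176 × 0.944 + 816 × 0.344 = 1110 + 281 = 1391
Giving 536 / 302 / 1174 / 1350 / 750 / 1242 / 1391.
Total after period 2: 536 + 302 + 1174 + 1350 + 750 + 1242 + 1391 = 6745

6745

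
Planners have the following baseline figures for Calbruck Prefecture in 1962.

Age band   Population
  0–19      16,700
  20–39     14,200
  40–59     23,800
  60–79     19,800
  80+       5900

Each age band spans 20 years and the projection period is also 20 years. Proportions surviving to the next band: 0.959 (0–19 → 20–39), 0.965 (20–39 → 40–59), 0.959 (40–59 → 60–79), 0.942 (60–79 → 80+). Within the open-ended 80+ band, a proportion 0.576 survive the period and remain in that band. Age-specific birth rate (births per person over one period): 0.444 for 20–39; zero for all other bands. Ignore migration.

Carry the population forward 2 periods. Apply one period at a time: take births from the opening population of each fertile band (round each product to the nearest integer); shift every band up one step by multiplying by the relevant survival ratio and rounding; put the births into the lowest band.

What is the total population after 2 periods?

75953

Numbering the groups 1..5 from youngest to oldest:
[period 1]
Births: 14200 × 0.444 = 6305
Group 2: 16700 × 0.959 = 16015
Group 3: 14200 × 0.965 = 13703
Group 4: 23800 × 0.959 = 22824
Group 5: 19800 × 0.942 + 5900 × 0.576 = 18652 + 3398 = 22050
End of period: [6305, 16015, 13703, 22824, 22050]
[period 2]
Births: 16015 × 0.444 = 7111
Group 2: 6305 × 0.959 = 6046
Group 3: 16015 × 0.965 = 15454
Group 4: 13703 × 0.959 = 13141
Group 5: 22824 × 0.942 + 22050 × 0.576 = 21500 + 12701 = 34201
End of period: [7111, 6046, 15454, 13141, 34201]
Total after period 2: 7111 + 6046 + 15454 + 13141 + 34201 = 75953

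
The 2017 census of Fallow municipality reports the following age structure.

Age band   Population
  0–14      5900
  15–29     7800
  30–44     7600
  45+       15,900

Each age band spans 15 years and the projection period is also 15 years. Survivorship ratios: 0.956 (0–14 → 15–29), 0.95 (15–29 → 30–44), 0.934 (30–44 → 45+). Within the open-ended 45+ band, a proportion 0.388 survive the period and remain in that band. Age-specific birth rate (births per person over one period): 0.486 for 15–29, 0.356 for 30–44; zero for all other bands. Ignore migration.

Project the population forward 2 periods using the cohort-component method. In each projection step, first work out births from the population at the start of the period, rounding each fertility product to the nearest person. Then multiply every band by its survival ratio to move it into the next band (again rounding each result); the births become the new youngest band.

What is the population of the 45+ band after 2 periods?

Period 1:
Births: 7800 * 0.486 = 3791, 7600 * 0.356 = 2706 ⇒ total 6497
15–29: 5900 * 0.956 = 5640
30–44: 7800 * 0.95 = 7410
45+: 7600 * 0.934 + 15900 * 0.388 = 7098 + 6169 = 13267
Giving 6497 / 5640 / 7410 / 13267.
Period 2:
Births: 5640 * 0.486 = 2741, 7410 * 0.356 = 2638 ⇒ total 5379
15–29: 6497 * 0.956 = 6211
30–44: 5640 * 0.95 = 5358
45+: 7410 * 0.934 + 13267 * 0.388 = 6921 + 5148 = 12069
Giving 5379 / 6211 / 5358 / 12069.

12069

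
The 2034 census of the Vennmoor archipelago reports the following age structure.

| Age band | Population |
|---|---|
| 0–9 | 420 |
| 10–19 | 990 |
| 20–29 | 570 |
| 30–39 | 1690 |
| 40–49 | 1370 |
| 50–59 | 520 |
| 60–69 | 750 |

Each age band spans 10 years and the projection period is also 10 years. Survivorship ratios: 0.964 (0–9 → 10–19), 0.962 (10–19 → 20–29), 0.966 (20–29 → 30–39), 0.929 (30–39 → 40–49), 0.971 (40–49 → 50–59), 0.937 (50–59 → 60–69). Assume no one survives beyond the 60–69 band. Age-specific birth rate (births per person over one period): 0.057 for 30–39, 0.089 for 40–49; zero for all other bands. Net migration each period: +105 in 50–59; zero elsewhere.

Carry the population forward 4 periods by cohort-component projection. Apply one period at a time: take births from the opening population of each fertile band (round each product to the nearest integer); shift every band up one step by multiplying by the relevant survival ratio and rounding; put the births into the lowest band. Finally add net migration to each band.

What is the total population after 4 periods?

2394

Call the groups 1 to 7, youngest first.
Period 1:
Births: 1690 × 0.057 = 96, 1370 × 0.089 = 122 ⇒ total 218
Group 2: 420 × 0.964 = 405
Group 3: 990 × 0.962 = 952
Group 4: 570 × 0.966 = 551
Group 5: 1690 × 0.929 = 1570
Group 6: 1370 × 0.971 = 1330
Group 7: 520 × 0.937 = 487
Net migration: Group 6 + 105 → 1435
→ [218, 405, 952, 551, 1570, 1435, 487]
Period 2:
Births: 551 × 0.057 = 31, 1570 × 0.089 = 140 ⇒ total 171
Group 2: 218 × 0.964 = 210
Group 3: 405 × 0.962 = 390
Group 4: 952 × 0.966 = 920
Group 5: 551 × 0.929 = 512
Group 6: 1570 × 0.971 = 1524
Group 7: 1435 × 0.937 = 1345
Net migration: Group 6 + 105 → 1629
→ [171, 210, 390, 920, 512, 1629, 1345]
Period 3:
Births: 920 × 0.057 = 52, 512 × 0.089 = 46 ⇒ total 98
Group 2: 171 × 0.964 = 165
Group 3: 210 × 0.962 = 202
Group 4: 390 × 0.966 = 377
Group 5: 920 × 0.929 = 855
Group 6: 512 × 0.971 = 497
Group 7: 1629 × 0.937 = 1526
Net migration: Group 6 + 105 → 602
→ [98, 165, 202, 377, 855, 602, 1526]
Period 4:
Births: 377 × 0.057 = 21, 855 × 0.089 = 76 ⇒ total 97
Group 2: 98 × 0.964 = 94
Group 3: 165 × 0.962 = 159
Group 4: 202 × 0.966 = 195
Group 5: 377 × 0.929 = 350
Group 6: 855 × 0.971 = 830
Group 7: 602 × 0.937 = 564
Net migration: Group 6 + 105 → 935
→ [97, 94, 159, 195, 350, 935, 564]
Total after period 4: 97 + 94 + 159 + 195 + 350 + 935 + 564 = 2394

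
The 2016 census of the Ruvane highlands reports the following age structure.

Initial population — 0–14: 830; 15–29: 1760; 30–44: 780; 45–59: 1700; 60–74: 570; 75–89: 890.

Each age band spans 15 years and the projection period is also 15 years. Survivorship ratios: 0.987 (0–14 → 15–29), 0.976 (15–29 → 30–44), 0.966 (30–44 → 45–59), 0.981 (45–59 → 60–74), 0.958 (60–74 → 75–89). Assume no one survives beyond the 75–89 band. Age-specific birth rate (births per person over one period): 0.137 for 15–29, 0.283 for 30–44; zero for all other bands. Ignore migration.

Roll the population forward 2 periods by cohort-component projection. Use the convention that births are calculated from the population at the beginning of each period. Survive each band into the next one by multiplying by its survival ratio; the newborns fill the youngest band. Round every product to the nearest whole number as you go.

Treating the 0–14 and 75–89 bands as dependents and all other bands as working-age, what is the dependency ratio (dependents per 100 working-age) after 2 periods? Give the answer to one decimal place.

[period 1]
Births: 1760 * 0.137 = 241, 780 * 0.283 = 221 ⇒ total 462
15–29: 830 * 0.987 = 819
30–44: 1760 * 0.976 = 1718
45–59: 780 * 0.966 = 753
60–74: 1700 * 0.981 = 1668
75–89: 570 * 0.958 = 546
→ [462, 819, 1718, 753, 1668, 546]
[period 2]
Births: 819 * 0.137 = 112, 1718 * 0.283 = 486 ⇒ total 598
15–29: 462 * 0.987 = 456
30–44: 819 * 0.976 = 799
45–59: 1718 * 0.966 = 1660
60–74: 753 * 0.981 = 739
75–89: 1668 * 0.958 = 1598
→ [598, 456, 799, 1660, 739, 1598]
Dependents (band 0–14 + band 75–89) = 598 + 1598 = 2196; working-age = 3654; ratio = 2196/3654 × 100 = 60.1

60.1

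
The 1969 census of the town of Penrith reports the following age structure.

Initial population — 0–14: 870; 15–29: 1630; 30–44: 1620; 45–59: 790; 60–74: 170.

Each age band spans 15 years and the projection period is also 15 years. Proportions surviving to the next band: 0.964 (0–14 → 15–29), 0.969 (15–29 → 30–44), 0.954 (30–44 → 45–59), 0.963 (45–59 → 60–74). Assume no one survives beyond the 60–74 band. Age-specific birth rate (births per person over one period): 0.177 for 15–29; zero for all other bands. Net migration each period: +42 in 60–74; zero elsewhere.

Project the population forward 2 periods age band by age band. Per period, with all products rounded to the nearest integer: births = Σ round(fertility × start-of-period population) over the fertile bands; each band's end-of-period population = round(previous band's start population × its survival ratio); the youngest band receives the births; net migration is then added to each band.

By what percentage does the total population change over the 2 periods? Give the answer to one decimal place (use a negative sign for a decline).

-15.8

— Period 1 —
Births: 1630 × 0.177 = 289
15–29: 870 × 0.964 = 839
30–44: 1630 × 0.969 = 1579
45–59: 1620 × 0.954 = 1545
60–74: 790 × 0.963 = 761
Net migration: 60–74 + 42 → 803
Population now: 0–14=289, 15–29=839, 30–44=1579, 45–59=1545, 60–74=803
— Period 2 —
Births: 839 × 0.177 = 149
15–29: 289 × 0.964 = 279
30–44: 839 × 0.969 = 813
45–59: 1579 × 0.954 = 1506
60–74: 1545 × 0.963 = 1488
Net migration: 60–74 + 42 → 1530
Population now: 0–14=149, 15–29=279, 30–44=813, 45–59=1506, 60–74=1530
Total: 5080 → 4277; change = -803; percentage change = -15.8%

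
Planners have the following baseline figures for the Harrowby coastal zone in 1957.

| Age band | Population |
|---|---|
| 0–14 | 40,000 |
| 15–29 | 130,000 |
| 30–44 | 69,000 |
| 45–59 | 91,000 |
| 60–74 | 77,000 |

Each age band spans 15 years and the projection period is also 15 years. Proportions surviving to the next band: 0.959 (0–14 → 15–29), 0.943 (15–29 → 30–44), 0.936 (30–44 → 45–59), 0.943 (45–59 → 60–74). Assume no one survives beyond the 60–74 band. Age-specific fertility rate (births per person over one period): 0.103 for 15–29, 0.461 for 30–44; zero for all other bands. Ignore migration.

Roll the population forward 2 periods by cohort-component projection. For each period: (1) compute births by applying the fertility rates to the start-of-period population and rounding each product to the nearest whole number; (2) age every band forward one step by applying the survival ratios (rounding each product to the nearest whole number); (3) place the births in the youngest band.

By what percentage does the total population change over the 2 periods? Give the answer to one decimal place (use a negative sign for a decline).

Period 1:
Births: 130000 * 0.103 = 13390, 69000 * 0.461 = 31809 → total 45199
15–29: 40000 * 0.959 = 38360
30–44: 130000 * 0.943 = 122590
45–59: 69000 * 0.936 = 64584
60–74: 91000 * 0.943 = 85813
End of period: [45199, 38360, 122590, 64584, 85813]
Period 2:
Births: 38360 * 0.103 = 3951, 122590 * 0.461 = 56514 → total 60465
15–29: 45199 * 0.959 = 43346
30–44: 38360 * 0.943 = 36173
45–59: 122590 * 0.936 = 114744
60–74: 64584 * 0.943 = 60903
End of period: [60465, 43346, 36173, 114744, 60903]
Total: 407000 → 315631; change = -91369; percentage change = -22.4%

-22.4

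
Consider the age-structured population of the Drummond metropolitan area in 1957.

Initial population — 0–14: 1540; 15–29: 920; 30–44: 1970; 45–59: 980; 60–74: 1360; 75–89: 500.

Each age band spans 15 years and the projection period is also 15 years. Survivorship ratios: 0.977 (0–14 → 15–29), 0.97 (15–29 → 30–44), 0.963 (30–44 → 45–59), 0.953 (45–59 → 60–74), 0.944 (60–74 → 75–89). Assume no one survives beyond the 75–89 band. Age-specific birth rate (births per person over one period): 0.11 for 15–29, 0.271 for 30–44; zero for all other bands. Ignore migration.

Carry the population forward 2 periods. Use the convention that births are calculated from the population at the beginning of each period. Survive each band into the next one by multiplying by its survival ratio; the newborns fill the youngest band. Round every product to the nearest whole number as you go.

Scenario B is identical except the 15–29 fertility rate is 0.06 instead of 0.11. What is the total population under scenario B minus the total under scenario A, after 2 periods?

Numbering the bands 1..6 from youngest to oldest:
Period 1:
Births: 920 × 0.11 = 101, 1970 × 0.271 = 534 → total 635
Band 2: 1540 × 0.977 = 1505
Band 3: 920 × 0.97 = 892
Band 4: 1970 × 0.963 = 1897
Band 5: 980 × 0.953 = 934
Band 6: 1360 × 0.944 = 1284
Giving 635 / 1505 / 892 / 1897 / 934 / 1284.
Period 2:
Births: 1505 × 0.11 = 166, 892 × 0.271 = 242 → total 408
Band 2: 635 × 0.977 = 620
Band 3: 1505 × 0.97 = 1460
Band 4: 892 × 0.963 = 859
Band 5: 1897 × 0.953 = 1808
Band 6: 934 × 0.944 = 882
Giving 408 / 620 / 1460 / 859 / 1808 / 882.
Scenario A total after 2 periods: 6037
Scenario B projection —
Period 1:
Births: 920 × 0.06 = 55, 1970 × 0.271 = 534 → total 589
Band 2: 1540 × 0.977 = 1505
Band 3: 920 × 0.97 = 892
Band 4: 1970 × 0.963 = 1897
Band 5: 980 × 0.953 = 934
Band 6: 1360 × 0.944 = 1284
Giving 589 / 1505 / 892 / 1897 / 934 / 1284.
Period 2:
Births: 1505 × 0.06 = 90, 892 × 0.271 = 242 → total 332
Band 2: 589 × 0.977 = 575
Band 3: 1505 × 0.97 = 1460
Band 4: 892 × 0.963 = 859
Band 5: 1897 × 0.953 = 1808
Band 6: 934 × 0.944 = 882
Giving 332 / 575 / 1460 / 859 / 1808 / 882.
Scenario B total after 2 periods: 5916
Difference B − A = 5916 − 6037 = -121

-121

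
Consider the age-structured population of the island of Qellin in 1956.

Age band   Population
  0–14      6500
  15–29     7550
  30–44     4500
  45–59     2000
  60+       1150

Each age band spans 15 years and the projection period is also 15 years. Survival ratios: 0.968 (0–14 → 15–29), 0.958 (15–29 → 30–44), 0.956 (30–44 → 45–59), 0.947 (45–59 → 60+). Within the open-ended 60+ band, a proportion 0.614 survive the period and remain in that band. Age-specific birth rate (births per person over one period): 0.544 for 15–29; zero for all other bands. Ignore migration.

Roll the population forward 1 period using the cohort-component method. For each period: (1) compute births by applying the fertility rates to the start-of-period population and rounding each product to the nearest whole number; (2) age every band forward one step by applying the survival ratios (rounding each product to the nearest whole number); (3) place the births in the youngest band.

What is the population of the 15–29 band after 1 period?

6292

Let group 1 be 0–14 through group 5 = 60+.
After projecting period 1:
Births: 7550 × 0.544 = 4107
Group 2: 6500 × 0.968 = 6292
Group 3: 7550 × 0.958 = 7233
Group 4: 4500 × 0.956 = 4302
Group 5: 2000 × 0.947 + 1150 × 0.614 = 1894 + 706 = 2600
End of period: [4107, 6292, 7233, 4302, 2600]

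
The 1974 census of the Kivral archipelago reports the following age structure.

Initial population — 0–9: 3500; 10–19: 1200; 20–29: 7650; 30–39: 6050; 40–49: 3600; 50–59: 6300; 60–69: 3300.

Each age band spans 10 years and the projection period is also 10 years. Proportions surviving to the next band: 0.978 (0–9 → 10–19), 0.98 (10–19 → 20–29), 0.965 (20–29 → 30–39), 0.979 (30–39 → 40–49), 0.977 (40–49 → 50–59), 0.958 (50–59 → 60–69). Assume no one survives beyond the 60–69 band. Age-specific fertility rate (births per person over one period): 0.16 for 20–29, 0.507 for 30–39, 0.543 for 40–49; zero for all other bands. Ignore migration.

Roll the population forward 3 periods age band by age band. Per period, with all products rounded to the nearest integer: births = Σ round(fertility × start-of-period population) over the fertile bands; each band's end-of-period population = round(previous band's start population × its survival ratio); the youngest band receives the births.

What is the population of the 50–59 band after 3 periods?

7061

Let band 1 be 0–9 through band 7 = 60–69.
Period 1:
Births: 7650 × 0.16 = 1224, 6050 × 0.507 = 3067, 3600 × 0.543 = 1955 → total 6246
Band 2: 3500 × 0.978 = 3423
Band 3: 1200 × 0.98 = 1176
Band 4: 7650 × 0.965 = 7382
Band 5: 6050 × 0.979 = 5923
Band 6: 3600 × 0.977 = 3517
Band 7: 6300 × 0.958 = 6035
Giving 6246 / 3423 / 1176 / 7382 / 5923 / 3517 / 6035.
Period 2:
Births: 1176 × 0.16 = 188, 7382 × 0.507 = 3743, 5923 × 0.543 = 3216 → total 7147
Band 2: 6246 × 0.978 = 6109
Band 3: 3423 × 0.98 = 3355
Band 4: 1176 × 0.965 = 1135
Band 5: 7382 × 0.979 = 7227
Band 6: 5923 × 0.977 = 5787
Band 7: 3517 × 0.958 = 3369
Giving 7147 / 6109 / 3355 / 1135 / 7227 / 5787 / 3369.
Period 3:
Births: 3355 × 0.16 = 537, 1135 × 0.507 = 575, 7227 × 0.543 = 3924 → total 5036
Band 2: 7147 × 0.978 = 6990
Band 3: 6109 × 0.98 = 5987
Band 4: 3355 × 0.965 = 3238
Band 5: 1135 × 0.979 = 1111
Band 6: 7227 × 0.977 = 7061
Band 7: 5787 × 0.958 = 5544
Giving 5036 / 6990 / 5987 / 3238 / 1111 / 7061 / 5544.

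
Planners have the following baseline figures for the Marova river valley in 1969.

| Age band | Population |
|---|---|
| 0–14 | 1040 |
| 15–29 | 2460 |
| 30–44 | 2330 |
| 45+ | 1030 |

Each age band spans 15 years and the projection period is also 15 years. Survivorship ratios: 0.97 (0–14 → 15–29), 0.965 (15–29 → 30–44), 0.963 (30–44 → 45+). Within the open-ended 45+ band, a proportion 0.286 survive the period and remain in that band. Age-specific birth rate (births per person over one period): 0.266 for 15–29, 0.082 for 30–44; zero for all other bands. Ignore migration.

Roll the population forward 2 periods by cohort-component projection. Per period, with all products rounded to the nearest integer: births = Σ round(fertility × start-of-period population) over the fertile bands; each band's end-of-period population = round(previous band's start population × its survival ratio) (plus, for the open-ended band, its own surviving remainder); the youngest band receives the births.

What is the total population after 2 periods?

Period 1.
Births: 2460 * 0.266 = 654  |  2330 * 0.082 = 191 → 845
15–29: 1040 * 0.97 = 1009
30–44: 2460 * 0.965 = 2374
45+: 2330 * 0.963 + 1030 * 0.286 = 2244 + 295 = 2539
End of period: [845, 1009, 2374, 2539]
Period 2.
Births: 1009 * 0.266 = 268  |  2374 * 0.082 = 195 → 463
15–29: 845 * 0.97 = 820
30–44: 1009 * 0.965 = 974
45+: 2374 * 0.963 + 2539 * 0.286 = 2286 + 726 = 3012
End of period: [463, 820, 974, 3012]
Total after period 2: 463 + 820 + 974 + 3012 = 5269

5269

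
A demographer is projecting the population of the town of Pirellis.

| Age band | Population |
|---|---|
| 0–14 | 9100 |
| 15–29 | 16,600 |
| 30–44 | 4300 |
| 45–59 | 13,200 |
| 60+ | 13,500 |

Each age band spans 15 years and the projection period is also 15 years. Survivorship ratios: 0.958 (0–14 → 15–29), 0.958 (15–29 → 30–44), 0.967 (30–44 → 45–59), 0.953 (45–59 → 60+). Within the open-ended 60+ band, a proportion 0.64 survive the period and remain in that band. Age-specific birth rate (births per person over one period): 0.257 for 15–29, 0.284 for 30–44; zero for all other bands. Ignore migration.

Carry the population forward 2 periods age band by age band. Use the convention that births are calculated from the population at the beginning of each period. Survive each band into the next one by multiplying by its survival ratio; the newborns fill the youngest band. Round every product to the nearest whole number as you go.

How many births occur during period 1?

5487

Numbering the bands 1..5 from youngest to oldest:
[period 1]
Births: 16600 * 0.257 = 4266, 4300 * 0.284 = 1221 — total 5487
Band 2: 9100 * 0.958 = 8718
Band 3: 16600 * 0.958 = 15903
Band 4: 4300 * 0.967 = 4158
Band 5: 13200 * 0.953 + 13500 * 0.64 = 12580 + 8640 = 21220
Giving 5487 / 8718 / 15903 / 4158 / 21220.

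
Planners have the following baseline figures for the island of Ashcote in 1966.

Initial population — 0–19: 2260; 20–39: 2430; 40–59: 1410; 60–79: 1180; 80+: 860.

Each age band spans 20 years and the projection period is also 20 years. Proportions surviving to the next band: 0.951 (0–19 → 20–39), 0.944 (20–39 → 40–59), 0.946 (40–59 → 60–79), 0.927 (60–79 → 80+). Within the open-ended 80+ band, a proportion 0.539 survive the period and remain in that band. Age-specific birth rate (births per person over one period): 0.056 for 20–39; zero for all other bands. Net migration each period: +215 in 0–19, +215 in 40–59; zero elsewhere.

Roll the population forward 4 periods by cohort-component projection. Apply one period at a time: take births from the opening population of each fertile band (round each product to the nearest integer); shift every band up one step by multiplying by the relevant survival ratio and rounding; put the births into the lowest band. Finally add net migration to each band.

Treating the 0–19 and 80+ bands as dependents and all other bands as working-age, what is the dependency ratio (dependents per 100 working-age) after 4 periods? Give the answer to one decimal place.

After projecting period 1:
Births: 2430 × 0.056 = 136
20–39: 2260 × 0.951 = 2149
40–59: 2430 × 0.944 = 2294
60–79: 1410 × 0.946 = 1334
80+: 1180 × 0.927 + 860 × 0.539 = 1094 + 464 = 1558
Net migration: 0–19 + 215 → 351; 40–59 + 215 → 2509
End of period: [351, 2149, 2509, 1334, 1558]
After projecting period 2:
Births: 2149 × 0.056 = 120
20–39: 351 × 0.951 = 334
40–59: 2149 × 0.944 = 2029
60–79: 2509 × 0.946 = 2374
80+: 1334 × 0.927 + 1558 × 0.539 = 1237 + 840 = 2077
Net migration: 0–19 + 215 → 335; 40–59 + 215 → 2244
End of period: [335, 334, 2244, 2374, 2077]
After projecting period 3:
Births: 334 × 0.056 = 19
20–39: 335 × 0.951 = 319
40–59: 334 × 0.944 = 315
60–79: 2244 × 0.946 = 2123
80+: 2374 × 0.927 + 2077 × 0.539 = 2201 + 1120 = 3321
Net migration: 0–19 + 215 → 234; 40–59 + 215 → 530
End of period: [234, 319, 530, 2123, 3321]
After projecting period 4:
Births: 319 × 0.056 = 18
20–39: 234 × 0.951 = 223
40–59: 319 × 0.944 = 301
60–79: 530 × 0.946 = 501
80+: 2123 × 0.927 + 3321 × 0.539 = 1968 + 1790 = 3758
Net migration: 0–19 + 215 → 233; 40–59 + 215 → 516
End of period: [233, 223, 516, 501, 3758]
Dependents (band 0–19 + band 80+) = 233 + 3758 = 3991; working-age = 1240; ratio = 3991/1240 × 100 = 321.9

321.9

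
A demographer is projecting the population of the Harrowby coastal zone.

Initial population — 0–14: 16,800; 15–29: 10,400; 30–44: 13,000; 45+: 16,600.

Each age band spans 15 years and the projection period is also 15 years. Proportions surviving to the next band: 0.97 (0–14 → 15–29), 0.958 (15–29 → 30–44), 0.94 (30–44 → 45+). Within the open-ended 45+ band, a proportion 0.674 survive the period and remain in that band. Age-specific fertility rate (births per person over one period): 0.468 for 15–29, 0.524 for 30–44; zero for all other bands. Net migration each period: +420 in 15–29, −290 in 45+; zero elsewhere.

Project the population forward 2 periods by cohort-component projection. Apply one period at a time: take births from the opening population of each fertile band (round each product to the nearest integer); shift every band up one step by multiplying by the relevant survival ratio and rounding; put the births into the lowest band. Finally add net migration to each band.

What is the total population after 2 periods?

65464

Period 1:
Births: 10400 × 0.468 = 4867 ; 13000 × 0.524 = 6812 ⇒ total 11679
15–29: 16800 × 0.97 = 16296
30–44: 10400 × 0.958 = 9963
45+: 13000 × 0.94 + 16600 × 0.674 = 12220 + 11188 = 23408
Net migration: 15–29 + 420 → 16716; 45+ − 290 → 23118
End of period: [11679, 16716, 9963, 23118]
Period 2:
Births: 16716 × 0.468 = 7823 ; 9963 × 0.524 = 5221 ⇒ total 13044
15–29: 11679 × 0.97 = 11329
30–44: 16716 × 0.958 = 16014
45+: 9963 × 0.94 + 23118 × 0.674 = 9365 + 15582 = 24947
Net migration: 15–29 + 420 → 11749; 45+ − 290 → 24657
End of period: [13044, 11749, 16014, 24657]
Total after period 2: 13044 + 11749 + 16014 + 24657 = 65464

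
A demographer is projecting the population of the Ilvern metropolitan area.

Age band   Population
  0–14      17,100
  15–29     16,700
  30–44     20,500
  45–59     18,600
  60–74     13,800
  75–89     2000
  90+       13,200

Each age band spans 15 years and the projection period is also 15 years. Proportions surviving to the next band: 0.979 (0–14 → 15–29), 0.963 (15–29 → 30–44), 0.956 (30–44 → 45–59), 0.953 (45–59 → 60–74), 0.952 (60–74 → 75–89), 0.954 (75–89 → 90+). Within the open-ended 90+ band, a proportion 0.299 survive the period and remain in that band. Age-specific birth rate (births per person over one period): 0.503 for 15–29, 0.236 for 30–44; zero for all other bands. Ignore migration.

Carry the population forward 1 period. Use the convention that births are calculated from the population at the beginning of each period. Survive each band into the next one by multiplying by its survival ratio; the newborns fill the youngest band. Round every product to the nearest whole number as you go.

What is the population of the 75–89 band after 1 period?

(Bands numbered youngest = 1 to oldest = 7.)
Period 1:
Births: 16700 × 0.503 = 8400 ; 20500 × 0.236 = 4838 → total 13238
Band 2: 17100 × 0.979 = 16741
Band 3: 16700 × 0.963 = 16082
Band 4: 20500 × 0.956 = 19598
Band 5: 18600 × 0.953 = 17726
Band 6: 13800 × 0.952 = 13138
Band 7: 2000 × 0.954 + 13200 × 0.299 = 1908 + 3947 = 5855
Population now: 0–14=13238, 15–29=16741, 30–44=16082, 45–59=19598, 60–74=17726, 75–89=13138, 90+=5855

13138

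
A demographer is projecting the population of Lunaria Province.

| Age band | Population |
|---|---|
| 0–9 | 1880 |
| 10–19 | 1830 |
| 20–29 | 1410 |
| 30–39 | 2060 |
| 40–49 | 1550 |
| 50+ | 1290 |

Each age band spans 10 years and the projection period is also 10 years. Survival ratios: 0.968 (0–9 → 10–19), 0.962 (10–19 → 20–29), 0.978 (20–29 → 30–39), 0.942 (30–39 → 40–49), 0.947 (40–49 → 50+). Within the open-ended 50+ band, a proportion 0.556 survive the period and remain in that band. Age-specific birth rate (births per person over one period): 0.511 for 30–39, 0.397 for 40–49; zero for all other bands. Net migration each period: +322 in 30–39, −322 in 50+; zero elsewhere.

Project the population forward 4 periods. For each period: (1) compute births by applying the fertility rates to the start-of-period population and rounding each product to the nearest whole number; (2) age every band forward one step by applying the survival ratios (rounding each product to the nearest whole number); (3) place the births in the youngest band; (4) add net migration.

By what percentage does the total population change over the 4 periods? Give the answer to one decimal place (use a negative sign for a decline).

16.5

[period 1]
Births: 2060 * 0.511 = 1053  |  1550 * 0.397 = 615 → 1668
10–19: 1880 * 0.968 = 1820
20–29: 1830 * 0.962 = 1760
30–39: 1410 * 0.978 = 1379
40–49: 2060 * 0.942 = 1941
50+: 1550 * 0.947 + 1290 * 0.556 = 1468 + 717 = 2185
Net migration: 30–39 + 322 → 1701; 50+ − 322 → 1863
End of period: [1668, 1820, 1760, 1701, 1941, 1863]
[period 2]
Births: 1701 * 0.511 = 869  |  1941 * 0.397 = 771 → 1640
10–19: 1668 * 0.968 = 1615
20–29: 1820 * 0.962 = 1751
30–39: 1760 * 0.978 = 1721
40–49: 1701 * 0.942 = 1602
50+: 1941 * 0.947 + 1863 * 0.556 = 1838 + 1036 = 2874
Net migration: 30–39 + 322 → 2043; 50+ − 322 → 2552
End of period: [1640, 1615, 1751, 2043, 1602, 2552]
[period 3]
Births: 2043 * 0.511 = 1044  |  1602 * 0.397 = 636 → 1680
10–19: 1640 * 0.968 = 1588
20–29: 1615 * 0.962 = 1554
30–39: 1751 * 0.978 = 1712
40–49: 2043 * 0.942 = 1925
50+: 1602 * 0.947 + 2552 * 0.556 = 1517 + 1419 = 2936
Net migration: 30–39 + 322 → 2034; 50+ − 322 → 2614
End of period: [1680, 1588, 1554, 2034, 1925, 2614]
[period 4]
Births: 2034 * 0.511 = 1039  |  1925 * 0.397 = 764 → 1803
10–19: 1680 * 0.968 = 1626
20–29: 1588 * 0.962 = 1528
30–39: 1554 * 0.978 = 1520
40–49: 2034 * 0.942 = 1916
50+: 1925 * 0.947 + 2614 * 0.556 = 1823 + 1453 = 3276
Net migration: 30–39 + 322 → 1842; 50+ − 322 → 2954
End of period: [1803, 1626, 1528, 1842, 1916, 2954]
Total: 10020 → 11669; change = 1649; percentage change = 16.5%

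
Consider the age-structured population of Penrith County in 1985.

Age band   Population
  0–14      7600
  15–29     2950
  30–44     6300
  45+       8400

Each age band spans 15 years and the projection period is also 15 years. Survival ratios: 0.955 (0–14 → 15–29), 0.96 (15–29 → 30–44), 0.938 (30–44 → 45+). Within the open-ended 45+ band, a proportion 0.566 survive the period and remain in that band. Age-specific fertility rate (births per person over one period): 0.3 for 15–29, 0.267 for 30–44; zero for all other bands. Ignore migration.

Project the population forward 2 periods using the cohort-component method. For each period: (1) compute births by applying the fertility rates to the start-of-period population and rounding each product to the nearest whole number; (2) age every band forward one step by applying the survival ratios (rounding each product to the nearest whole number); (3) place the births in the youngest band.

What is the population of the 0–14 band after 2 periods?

2933

Let group 1 be 0–14 through group 4 = 45+.
Period 1:
Births: 2950 × 0.3 = 885  |  6300 × 0.267 = 1682 → 2567
Group 2: 7600 × 0.955 = 7258
Group 3: 2950 × 0.96 = 2832
Group 4: 6300 × 0.938 + 8400 × 0.566 = 5909 + 4754 = 10663
Population now: 0–14=2567, 15–29=7258, 30–44=2832, 45+=10663
Period 2:
Births: 7258 × 0.3 = 2177  |  2832 × 0.267 = 756 → 2933
Group 2: 2567 × 0.955 = 2451
Group 3: 7258 × 0.96 = 6968
Group 4: 2832 × 0.938 + 10663 × 0.566 = 2656 + 6035 = 8691
Population now: 0–14=2933, 15–29=2451, 30–44=6968, 45+=8691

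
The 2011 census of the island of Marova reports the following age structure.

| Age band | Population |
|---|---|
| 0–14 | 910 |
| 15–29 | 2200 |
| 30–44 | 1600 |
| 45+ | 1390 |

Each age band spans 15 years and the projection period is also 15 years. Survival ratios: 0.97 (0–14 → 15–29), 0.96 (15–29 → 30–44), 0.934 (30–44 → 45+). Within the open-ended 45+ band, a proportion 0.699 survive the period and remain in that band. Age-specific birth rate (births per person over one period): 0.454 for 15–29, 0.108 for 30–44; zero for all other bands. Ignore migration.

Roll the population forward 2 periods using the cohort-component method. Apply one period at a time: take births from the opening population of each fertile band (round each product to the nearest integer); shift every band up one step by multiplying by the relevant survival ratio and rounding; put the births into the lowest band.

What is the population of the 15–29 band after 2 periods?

1137

Period 1:
Births: 2200 × 0.454 = 999  |  1600 × 0.108 = 173 → 1172
15–29: 910 × 0.97 = 883
30–44: 2200 × 0.96 = 2112
45+: 1600 × 0.934 + 1390 × 0.699 = 1494 + 972 = 2466
Population now: 0–14=1172, 15–29=883, 30–44=2112, 45+=2466
Period 2:
Births: 883 × 0.454 = 401  |  2112 × 0.108 = 228 → 629
15–29: 1172 × 0.97 = 1137
30–44: 883 × 0.96 = 848
45+: 2112 × 0.934 + 2466 × 0.699 = 1973 + 1724 = 3697
Population now: 0–14=629, 15–29=1137, 30–44=848, 45+=3697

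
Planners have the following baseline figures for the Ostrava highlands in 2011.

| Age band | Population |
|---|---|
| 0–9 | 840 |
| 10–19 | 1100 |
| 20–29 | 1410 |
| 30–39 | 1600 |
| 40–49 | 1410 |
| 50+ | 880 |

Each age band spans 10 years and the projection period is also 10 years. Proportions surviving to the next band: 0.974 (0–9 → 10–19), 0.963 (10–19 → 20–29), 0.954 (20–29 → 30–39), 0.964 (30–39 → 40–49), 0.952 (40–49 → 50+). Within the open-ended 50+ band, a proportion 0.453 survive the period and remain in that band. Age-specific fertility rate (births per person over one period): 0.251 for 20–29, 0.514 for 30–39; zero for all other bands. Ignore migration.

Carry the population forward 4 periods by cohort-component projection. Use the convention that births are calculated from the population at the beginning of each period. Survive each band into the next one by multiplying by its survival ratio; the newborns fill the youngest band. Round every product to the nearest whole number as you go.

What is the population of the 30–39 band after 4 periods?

1052

Period 1:
Births: 1410 * 0.251 = 354, 1600 * 0.514 = 822 → 1176
10–19: 840 * 0.974 = 818
20–29: 1100 * 0.963 = 1059
30–39: 1410 * 0.954 = 1345
40–49: 1600 * 0.964 = 1542
50+: 1410 * 0.952 + 880 * 0.453 = 1342 + 399 = 1741
Giving 1176 / 818 / 1059 / 1345 / 1542 / 1741.
Period 2:
Births: 1059 * 0.251 = 266, 1345 * 0.514 = 691 → 957
10–19: 1176 * 0.974 = 1145
20–29: 818 * 0.963 = 788
30–39: 1059 * 0.954 = 1010
40–49: 1345 * 0.964 = 1297
50+: 1542 * 0.952 + 1741 * 0.453 = 1468 + 789 = 2257
Giving 957 / 1145 / 788 / 1010 / 1297 / 2257.
Period 3:
Births: 788 * 0.251 = 198, 1010 * 0.514 = 519 → 717
10–19: 957 * 0.974 = 932
20–29: 1145 * 0.963 = 1103
30–39: 788 * 0.954 = 752
40–49: 1010 * 0.964 = 974
50+: 1297 * 0.952 + 2257 * 0.453 = 1235 + 1022 = 2257
Giving 717 / 932 / 1103 / 752 / 974 / 2257.
Period 4:
Births: 1103 * 0.251 = 277, 752 * 0.514 = 387 → 664
10–19: 717 * 0.974 = 698
20–29: 932 * 0.963 = 898
30–39: 1103 * 0.954 = 1052
40–49: 752 * 0.964 = 725
50+: 974 * 0.952 + 2257 * 0.453 = 927 + 1022 = 1949
Giving 664 / 698 / 898 / 1052 / 725 / 1949.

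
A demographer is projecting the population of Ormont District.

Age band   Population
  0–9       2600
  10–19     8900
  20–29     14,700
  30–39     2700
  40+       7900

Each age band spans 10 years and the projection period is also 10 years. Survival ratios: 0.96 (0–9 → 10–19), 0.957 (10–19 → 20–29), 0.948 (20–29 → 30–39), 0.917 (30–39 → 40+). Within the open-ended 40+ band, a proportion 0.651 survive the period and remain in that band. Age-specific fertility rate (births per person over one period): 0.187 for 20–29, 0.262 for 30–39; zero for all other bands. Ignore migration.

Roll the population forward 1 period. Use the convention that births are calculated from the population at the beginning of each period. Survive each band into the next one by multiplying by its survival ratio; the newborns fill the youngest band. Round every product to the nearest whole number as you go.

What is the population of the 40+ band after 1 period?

Let band 1 be 0–9 through band 5 = 40+.
Period 1:
Births: 14700 * 0.187 = 2749  |  2700 * 0.262 = 707 → total 3456
Band 2: 2600 * 0.96 = 2496
Band 3: 8900 * 0.957 = 8517
Band 4: 14700 * 0.948 = 13936
Band 5: 2700 * 0.917 + 7900 * 0.651 = 2476 + 5143 = 7619
End of period: [3456, 2496, 8517, 13936, 7619]

7619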